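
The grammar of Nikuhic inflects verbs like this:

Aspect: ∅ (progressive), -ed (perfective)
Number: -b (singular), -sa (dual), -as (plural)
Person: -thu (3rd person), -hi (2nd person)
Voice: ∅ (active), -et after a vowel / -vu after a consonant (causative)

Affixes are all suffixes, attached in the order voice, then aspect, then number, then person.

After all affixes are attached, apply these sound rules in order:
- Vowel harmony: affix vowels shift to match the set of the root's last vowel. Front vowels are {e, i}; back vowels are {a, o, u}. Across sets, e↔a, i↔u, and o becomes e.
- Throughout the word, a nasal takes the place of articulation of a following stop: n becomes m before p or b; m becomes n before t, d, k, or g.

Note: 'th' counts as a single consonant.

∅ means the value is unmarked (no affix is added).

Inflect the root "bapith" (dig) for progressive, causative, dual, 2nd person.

bapithvisehi

Attach voice causative -vu (after consonant 'th') → bapithvu.
aspect = progressive: zero marking, form stays bapithvu.
Attach number dual -sa → bapithvusa.
Attach person 2nd person -hi → bapithvusahi.
Apply vowel harmony: bapithvusahi → bapithvisehi.
Nasal assimilation: no change.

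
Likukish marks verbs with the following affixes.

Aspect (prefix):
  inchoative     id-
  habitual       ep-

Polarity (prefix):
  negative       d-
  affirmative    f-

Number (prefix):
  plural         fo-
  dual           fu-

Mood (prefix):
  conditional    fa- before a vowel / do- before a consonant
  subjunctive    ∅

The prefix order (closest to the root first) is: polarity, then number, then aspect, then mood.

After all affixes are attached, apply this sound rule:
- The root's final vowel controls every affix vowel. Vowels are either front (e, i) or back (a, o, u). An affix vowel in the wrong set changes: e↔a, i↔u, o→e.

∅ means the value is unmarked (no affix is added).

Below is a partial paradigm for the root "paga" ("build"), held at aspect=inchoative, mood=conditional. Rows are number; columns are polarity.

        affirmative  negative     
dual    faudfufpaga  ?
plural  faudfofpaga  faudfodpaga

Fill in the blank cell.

faudfudpaga

Attach polarity negative d- → dpaga.
Attach number dual fu- → fudpaga.
Attach aspect inchoative id- → idfudpaga.
Attach mood conditional fa- (before vowel 'i') → faidfudpaga.
Apply vowel harmony: faidfudpaga → faudfudpaga.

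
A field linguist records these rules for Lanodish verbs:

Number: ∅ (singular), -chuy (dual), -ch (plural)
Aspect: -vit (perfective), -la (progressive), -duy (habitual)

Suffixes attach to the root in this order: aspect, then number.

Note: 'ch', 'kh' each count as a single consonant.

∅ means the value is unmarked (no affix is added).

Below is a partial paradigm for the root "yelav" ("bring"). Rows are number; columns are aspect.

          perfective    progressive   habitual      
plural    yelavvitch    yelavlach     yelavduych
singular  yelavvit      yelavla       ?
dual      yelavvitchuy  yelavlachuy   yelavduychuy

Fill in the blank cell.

Attach aspect habitual -duy → yelavduy.
number = singular: zero marking, form stays yelavduy.

yelavduy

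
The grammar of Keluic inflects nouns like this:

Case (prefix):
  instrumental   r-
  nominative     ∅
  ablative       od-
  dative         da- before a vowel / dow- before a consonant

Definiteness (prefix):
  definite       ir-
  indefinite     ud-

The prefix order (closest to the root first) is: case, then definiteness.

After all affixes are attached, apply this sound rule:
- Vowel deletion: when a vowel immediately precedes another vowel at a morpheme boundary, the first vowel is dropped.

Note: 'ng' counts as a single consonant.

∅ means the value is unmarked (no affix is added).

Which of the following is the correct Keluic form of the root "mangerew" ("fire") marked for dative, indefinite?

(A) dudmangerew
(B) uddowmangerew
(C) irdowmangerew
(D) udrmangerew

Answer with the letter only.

B

Attach case dative dow- (before consonant 'm') → dowmangerew.
Attach definiteness indefinite ud- → uddowmangerew.
Vowel deletion: no change.
So the correct form is uddowmangerew, option (B).
(D) udrmangerew is wrong: it uses instrumental instead of dative for case.
(A) dudmangerew is wrong: it has the affixes in the wrong order.
(C) irdowmangerew is wrong: it uses definite instead of indefinite for definiteness.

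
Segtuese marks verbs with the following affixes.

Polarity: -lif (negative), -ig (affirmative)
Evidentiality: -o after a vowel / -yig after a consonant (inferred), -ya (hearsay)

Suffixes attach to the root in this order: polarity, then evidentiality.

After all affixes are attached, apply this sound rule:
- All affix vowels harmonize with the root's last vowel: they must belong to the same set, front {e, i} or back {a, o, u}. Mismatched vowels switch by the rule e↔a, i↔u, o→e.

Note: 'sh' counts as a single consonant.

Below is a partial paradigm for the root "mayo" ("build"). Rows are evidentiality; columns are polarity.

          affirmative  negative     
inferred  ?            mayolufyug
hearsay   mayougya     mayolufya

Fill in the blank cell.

Attach polarity affirmative -ig → mayoig.
Attach evidentiality inferred -yig (after consonant 'g') → mayoigyig.
Apply vowel harmony: mayoigyig → mayougyug.

mayougyug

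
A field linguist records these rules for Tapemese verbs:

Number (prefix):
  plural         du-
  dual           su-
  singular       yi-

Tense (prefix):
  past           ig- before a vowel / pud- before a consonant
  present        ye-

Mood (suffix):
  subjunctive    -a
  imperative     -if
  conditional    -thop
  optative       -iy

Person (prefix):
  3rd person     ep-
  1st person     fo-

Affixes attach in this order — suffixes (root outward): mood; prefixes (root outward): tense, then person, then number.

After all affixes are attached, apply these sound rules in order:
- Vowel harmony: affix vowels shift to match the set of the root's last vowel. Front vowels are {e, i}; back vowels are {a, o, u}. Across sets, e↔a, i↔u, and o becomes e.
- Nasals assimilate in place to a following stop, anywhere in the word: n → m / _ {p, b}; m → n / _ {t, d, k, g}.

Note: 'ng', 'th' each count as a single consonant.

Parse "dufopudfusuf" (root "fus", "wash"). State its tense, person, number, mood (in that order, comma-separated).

past, 1st person, plural, imperative

Segment: du-fo-pud-fus-if.
tense: ig/pud- → past.
person: fo- → 1st person.
number: du- → plural.
mood: -if → imperative.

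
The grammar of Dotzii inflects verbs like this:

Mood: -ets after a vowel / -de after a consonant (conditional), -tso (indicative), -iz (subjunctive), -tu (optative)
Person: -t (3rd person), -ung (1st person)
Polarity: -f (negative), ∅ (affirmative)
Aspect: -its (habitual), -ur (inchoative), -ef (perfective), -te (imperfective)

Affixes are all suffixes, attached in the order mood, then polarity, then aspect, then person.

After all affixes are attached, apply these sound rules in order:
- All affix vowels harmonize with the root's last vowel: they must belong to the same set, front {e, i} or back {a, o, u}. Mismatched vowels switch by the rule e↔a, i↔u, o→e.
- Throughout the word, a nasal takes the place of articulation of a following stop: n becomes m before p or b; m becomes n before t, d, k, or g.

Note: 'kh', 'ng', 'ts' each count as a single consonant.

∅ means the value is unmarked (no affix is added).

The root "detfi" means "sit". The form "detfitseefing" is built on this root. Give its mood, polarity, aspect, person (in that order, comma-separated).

Segment: detfi-tso-ef-ung.
mood: -tso → indicative.
polarity: ∅ → affirmative.
aspect: -ef → perfective.
person: -ung → 1st person.

indicative, affirmative, perfective, 1st person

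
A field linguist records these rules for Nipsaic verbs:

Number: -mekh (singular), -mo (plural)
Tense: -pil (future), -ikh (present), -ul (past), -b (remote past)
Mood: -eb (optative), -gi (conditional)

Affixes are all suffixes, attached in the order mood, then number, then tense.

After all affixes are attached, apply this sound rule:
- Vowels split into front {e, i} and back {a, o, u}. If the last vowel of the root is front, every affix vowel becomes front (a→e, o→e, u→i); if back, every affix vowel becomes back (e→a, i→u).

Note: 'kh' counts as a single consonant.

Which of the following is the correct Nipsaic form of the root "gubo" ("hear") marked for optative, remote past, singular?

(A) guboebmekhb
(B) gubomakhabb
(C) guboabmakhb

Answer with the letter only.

C

Attach mood optative -eb → guboeb.
Attach number singular -mekh → guboebmekh.
Attach tense remote past -b → guboebmekhb.
Apply vowel harmony: guboebmekhb → guboabmakhb.
So the correct form is guboabmakhb, option (C).
(B) gubomakhabb is wrong: it has the affixes in the wrong order.
(A) guboebmekhb is wrong: it fails to apply the sound rule(s).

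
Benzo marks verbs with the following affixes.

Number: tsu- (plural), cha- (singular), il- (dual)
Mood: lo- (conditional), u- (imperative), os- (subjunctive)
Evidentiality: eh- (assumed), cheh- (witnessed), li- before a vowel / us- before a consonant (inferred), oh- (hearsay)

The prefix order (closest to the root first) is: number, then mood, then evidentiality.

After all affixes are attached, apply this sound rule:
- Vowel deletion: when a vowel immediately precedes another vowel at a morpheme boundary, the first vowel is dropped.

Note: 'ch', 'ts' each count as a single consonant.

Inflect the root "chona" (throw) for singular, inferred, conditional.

Attach number singular cha- → chachona.
Attach mood conditional lo- → lochachona.
Attach evidentiality inferred us- (before consonant 'l') → uslochachona.
Vowel deletion: no change.

uslochachona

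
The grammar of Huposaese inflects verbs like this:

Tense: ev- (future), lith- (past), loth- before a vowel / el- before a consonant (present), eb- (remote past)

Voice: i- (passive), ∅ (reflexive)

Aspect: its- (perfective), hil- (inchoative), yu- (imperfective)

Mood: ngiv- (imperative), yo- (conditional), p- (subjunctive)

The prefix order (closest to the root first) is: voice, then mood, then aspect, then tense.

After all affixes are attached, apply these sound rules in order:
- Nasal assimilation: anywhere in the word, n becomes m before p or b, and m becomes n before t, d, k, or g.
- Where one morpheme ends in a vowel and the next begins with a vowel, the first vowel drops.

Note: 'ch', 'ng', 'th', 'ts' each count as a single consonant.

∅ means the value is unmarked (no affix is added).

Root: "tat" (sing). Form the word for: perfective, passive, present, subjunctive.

Attach voice passive i- → itat.
Attach mood subjunctive p- → pitat.
Attach aspect perfective its- → itspitat.
Attach tense present loth- (before vowel 'i') → lothitspitat.
Nasal assimilation: no change.
Vowel deletion: no change.

lothitspitat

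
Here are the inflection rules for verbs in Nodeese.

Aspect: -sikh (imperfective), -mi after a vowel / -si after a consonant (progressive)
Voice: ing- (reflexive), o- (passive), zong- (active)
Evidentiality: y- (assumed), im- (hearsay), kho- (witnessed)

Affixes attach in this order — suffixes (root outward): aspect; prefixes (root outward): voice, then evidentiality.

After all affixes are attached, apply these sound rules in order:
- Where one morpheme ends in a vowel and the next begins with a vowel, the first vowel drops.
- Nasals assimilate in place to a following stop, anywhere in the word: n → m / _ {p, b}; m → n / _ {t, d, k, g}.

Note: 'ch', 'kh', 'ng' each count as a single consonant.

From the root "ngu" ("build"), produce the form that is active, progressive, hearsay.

imzongngumi

Attach voice active zong- → zongngu.
Attach aspect progressive -mi (after vowel 'u') → zongngumi.
Attach evidentiality hearsay im- → imzongngumi.
Vowel deletion: no change.
Nasal assimilation: no change.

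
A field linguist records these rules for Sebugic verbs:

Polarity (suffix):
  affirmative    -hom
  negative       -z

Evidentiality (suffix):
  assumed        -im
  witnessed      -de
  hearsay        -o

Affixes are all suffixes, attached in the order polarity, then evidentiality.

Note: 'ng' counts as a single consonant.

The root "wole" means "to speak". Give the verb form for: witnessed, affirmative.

wolehomde

Attach polarity affirmative -hom → wolehom.
Attach evidentiality witnessed -de → wolehomde.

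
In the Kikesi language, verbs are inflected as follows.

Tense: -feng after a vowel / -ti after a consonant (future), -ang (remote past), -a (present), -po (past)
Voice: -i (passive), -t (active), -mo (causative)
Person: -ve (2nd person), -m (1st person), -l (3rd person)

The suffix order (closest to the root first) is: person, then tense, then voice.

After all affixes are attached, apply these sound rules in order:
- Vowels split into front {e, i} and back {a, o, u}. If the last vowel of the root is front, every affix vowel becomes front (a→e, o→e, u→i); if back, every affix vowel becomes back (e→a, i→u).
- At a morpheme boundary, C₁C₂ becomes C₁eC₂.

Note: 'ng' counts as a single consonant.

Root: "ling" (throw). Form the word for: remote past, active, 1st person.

lingemenget

Attach person 1st person -m → lingm.
Attach tense remote past -ang → lingmang.
Attach voice active -t → lingmangt.
Apply vowel harmony: lingmangt → lingmengt.
Apply epenthesis: lingmengt → lingemenget.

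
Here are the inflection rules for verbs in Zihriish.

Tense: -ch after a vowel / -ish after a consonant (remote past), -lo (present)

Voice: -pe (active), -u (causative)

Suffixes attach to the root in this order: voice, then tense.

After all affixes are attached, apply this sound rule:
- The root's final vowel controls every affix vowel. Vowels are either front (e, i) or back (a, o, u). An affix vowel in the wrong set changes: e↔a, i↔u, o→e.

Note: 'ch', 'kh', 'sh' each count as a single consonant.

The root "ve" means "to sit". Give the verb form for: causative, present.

veile

Attach voice causative -u → veu.
Attach tense present -lo → veulo.
Apply vowel harmony: veulo → veile.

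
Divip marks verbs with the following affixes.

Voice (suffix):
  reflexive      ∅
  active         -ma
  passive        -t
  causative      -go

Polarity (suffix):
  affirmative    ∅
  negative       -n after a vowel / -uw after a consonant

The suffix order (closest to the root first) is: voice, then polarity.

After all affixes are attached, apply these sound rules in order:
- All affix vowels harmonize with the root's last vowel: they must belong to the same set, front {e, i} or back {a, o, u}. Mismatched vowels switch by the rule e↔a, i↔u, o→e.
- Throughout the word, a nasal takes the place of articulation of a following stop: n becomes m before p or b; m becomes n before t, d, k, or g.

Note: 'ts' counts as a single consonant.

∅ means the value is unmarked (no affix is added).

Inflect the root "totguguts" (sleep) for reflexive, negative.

voice = reflexive: zero marking, form stays totguguts.
Attach polarity negative -uw (after consonant 'ts') → totgugutsuw.
Vowel harmony: no change.
Nasal assimilation: no change.

totgugutsuw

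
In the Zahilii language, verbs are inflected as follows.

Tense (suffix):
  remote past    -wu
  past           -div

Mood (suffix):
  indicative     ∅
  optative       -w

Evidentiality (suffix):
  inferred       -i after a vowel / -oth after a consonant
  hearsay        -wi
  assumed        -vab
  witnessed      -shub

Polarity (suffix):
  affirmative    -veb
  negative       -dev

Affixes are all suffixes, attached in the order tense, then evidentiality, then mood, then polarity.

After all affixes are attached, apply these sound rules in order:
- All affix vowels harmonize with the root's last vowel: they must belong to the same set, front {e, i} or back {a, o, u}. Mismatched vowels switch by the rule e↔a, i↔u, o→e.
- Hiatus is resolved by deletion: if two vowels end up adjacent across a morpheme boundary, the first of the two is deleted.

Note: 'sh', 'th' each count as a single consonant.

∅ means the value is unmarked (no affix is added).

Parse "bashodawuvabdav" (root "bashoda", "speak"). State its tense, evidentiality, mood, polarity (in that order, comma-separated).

remote past, assumed, indicative, negative

Segment: bashoda-wu-vab-dev.
tense: -wu → remote past.
evidentiality: -vab → assumed.
mood: ∅ → indicative.
polarity: -dev → negative.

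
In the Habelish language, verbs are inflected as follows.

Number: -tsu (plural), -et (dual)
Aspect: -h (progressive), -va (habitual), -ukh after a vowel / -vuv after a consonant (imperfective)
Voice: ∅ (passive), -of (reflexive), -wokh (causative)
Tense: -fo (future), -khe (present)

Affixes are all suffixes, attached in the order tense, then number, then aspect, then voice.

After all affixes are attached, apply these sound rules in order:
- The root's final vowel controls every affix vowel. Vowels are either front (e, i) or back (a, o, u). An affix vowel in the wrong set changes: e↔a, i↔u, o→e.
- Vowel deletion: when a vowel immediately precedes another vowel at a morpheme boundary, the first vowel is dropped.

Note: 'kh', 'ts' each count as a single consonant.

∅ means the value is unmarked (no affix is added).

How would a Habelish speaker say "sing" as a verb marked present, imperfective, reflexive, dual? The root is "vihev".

Attach tense present -khe → vihevkhe.
Attach number dual -et → vihevkheet.
Attach aspect imperfective -vuv (after consonant 't') → vihevkheetvuv.
Attach voice reflexive -of → vihevkheetvuvof.
Apply vowel harmony: vihevkheetvuvof → vihevkheetvivef.
Apply vowel deletion: vihevkheetvivef → vihevkhetvivef.

vihevkhetvivef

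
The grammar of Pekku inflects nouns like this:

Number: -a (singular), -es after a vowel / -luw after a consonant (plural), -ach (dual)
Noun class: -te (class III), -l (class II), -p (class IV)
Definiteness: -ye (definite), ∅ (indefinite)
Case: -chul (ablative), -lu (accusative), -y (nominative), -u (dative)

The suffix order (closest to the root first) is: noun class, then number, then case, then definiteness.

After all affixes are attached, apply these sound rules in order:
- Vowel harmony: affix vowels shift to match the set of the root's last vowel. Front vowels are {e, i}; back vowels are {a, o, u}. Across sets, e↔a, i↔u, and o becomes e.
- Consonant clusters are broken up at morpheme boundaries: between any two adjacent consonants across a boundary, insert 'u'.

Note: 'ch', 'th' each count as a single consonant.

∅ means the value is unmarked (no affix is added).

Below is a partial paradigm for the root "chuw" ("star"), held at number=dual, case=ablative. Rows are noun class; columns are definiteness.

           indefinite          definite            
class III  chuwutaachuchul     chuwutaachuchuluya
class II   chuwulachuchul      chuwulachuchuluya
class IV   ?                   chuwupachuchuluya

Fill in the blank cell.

chuwupachuchul

Attach noun class class IV -p → chuwp.
Attach number dual -ach → chuwpach.
Attach case ablative -chul → chuwpachchul.
definiteness = indefinite: zero marking, form stays chuwpachchul.
Vowel harmony: no change.
Apply epenthesis: chuwpachchul → chuwupachuchul.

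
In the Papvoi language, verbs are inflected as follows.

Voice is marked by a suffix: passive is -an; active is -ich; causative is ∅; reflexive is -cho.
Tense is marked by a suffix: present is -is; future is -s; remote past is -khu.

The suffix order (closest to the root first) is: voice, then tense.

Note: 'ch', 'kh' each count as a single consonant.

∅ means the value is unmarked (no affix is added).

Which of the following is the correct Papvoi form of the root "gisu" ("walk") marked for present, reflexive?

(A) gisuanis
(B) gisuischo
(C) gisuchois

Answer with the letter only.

C

Attach voice reflexive -cho → gisucho.
Attach tense present -is → gisuchois.
So the correct form is gisuchois, option (C).
(B) gisuischo is wrong: it has the affixes in the wrong order.
(A) gisuanis is wrong: it uses passive instead of reflexive for voice.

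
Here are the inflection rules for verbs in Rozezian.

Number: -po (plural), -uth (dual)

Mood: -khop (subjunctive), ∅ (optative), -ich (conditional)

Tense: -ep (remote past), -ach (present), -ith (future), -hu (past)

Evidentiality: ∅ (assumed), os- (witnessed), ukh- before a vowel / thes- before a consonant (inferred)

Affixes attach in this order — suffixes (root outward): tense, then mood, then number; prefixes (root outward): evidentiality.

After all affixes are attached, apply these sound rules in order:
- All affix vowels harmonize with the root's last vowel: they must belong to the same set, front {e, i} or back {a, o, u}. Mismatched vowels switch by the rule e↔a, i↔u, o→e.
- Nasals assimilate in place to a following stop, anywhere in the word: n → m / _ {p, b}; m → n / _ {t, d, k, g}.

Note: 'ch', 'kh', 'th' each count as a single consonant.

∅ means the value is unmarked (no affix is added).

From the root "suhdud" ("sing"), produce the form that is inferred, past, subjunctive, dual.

Attach tense past -hu → suhdudhu.
Attach mood subjunctive -khop → suhdudhukhop.
Attach number dual -uth → suhdudhukhoputh.
Attach evidentiality inferred thes- (before consonant 's') → thessuhdudhukhoputh.
Apply vowel harmony: thessuhdudhukhoputh → thassuhdudhukhoputh.
Nasal assimilation: no change.

thassuhdudhukhoputh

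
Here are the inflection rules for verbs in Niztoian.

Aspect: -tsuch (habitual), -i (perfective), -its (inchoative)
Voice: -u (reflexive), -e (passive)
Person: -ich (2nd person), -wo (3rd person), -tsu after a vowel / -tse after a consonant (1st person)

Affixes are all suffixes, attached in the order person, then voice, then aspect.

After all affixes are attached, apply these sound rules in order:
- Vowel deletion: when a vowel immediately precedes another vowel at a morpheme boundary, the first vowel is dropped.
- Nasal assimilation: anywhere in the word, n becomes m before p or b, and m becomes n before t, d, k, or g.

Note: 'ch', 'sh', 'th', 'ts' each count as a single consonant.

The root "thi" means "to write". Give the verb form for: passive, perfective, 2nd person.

Attach person 2nd person -ich → thiich.
Attach voice passive -e → thiiche.
Attach aspect perfective -i → thiichei.
Apply vowel deletion: thiichei → thichi.
Nasal assimilation: no change.

thichi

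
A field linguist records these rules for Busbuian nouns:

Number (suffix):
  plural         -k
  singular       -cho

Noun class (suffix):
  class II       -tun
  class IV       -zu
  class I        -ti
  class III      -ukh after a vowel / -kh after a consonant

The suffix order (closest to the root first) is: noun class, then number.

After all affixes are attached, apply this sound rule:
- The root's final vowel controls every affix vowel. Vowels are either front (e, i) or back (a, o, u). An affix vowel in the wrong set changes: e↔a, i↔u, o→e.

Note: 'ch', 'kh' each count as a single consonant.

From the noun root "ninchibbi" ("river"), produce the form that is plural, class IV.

Attach noun class class IV -zu → ninchibbizu.
Attach number plural -k → ninchibbizuk.
Apply vowel harmony: ninchibbizuk → ninchibbizik.

ninchibbizik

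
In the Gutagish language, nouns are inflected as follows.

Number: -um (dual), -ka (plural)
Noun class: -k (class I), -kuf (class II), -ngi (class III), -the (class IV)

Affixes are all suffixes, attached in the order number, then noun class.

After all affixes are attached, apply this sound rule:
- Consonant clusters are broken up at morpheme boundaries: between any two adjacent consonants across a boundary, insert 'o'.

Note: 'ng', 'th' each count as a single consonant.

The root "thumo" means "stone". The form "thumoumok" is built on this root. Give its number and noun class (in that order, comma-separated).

dual, class I

Segment: thumo-um-k.
number: -um → dual.
noun class: -k → class I.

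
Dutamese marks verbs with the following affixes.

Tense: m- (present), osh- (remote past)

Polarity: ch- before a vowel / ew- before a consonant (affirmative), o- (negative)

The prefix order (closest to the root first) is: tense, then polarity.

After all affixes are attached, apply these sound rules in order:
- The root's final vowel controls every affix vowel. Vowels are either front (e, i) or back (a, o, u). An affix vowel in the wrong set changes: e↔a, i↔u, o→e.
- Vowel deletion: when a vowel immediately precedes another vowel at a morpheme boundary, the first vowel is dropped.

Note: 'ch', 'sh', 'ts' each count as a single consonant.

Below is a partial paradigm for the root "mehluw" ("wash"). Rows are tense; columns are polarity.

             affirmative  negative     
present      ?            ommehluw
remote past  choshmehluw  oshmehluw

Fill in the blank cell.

Attach tense present m- → mmehluw.
Attach polarity affirmative ew- (before consonant 'm') → ewmmehluw.
Apply vowel harmony: ewmmehluw → awmmehluw.
Vowel deletion: no change.

awmmehluw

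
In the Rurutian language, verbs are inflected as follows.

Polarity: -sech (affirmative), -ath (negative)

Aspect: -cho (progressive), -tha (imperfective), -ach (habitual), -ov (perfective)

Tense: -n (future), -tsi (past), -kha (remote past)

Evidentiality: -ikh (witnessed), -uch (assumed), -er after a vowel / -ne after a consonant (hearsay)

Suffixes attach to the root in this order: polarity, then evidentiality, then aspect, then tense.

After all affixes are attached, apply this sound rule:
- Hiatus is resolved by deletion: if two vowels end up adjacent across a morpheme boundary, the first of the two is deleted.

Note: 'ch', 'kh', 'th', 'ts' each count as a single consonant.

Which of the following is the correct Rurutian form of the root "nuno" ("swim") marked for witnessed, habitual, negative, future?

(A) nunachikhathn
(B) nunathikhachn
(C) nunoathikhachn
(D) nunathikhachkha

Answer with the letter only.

Attach polarity negative -ath → nunoath.
Attach evidentiality witnessed -ikh → nunoathikh.
Attach aspect habitual -ach → nunoathikhach.
Attach tense future -n → nunoathikhachn.
Apply vowel deletion: nunoathikhachn → nunathikhachn.
So the correct form is nunathikhachn, option (B).
(D) nunathikhachkha is wrong: it uses remote past instead of future for tense.
(A) nunachikhathn is wrong: it has the affixes in the wrong order.
(C) nunoathikhachn is wrong: it fails to apply the sound rule(s).

B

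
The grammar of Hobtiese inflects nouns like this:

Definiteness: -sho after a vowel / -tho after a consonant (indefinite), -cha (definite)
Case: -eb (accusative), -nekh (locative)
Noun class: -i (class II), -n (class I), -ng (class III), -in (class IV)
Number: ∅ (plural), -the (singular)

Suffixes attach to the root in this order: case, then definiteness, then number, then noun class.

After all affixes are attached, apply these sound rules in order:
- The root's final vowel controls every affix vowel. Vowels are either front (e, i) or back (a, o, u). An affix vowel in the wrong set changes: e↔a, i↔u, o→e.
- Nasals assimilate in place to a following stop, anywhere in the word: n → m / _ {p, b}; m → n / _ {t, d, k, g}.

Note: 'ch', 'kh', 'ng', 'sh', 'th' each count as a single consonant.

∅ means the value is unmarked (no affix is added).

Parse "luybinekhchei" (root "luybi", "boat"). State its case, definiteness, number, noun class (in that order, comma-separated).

Segment: luybi-nekh-cha-i.
case: -nekh → locative.
definiteness: -cha → definite.
number: ∅ → plural.
noun class: -i → class II.

locative, definite, plural, class II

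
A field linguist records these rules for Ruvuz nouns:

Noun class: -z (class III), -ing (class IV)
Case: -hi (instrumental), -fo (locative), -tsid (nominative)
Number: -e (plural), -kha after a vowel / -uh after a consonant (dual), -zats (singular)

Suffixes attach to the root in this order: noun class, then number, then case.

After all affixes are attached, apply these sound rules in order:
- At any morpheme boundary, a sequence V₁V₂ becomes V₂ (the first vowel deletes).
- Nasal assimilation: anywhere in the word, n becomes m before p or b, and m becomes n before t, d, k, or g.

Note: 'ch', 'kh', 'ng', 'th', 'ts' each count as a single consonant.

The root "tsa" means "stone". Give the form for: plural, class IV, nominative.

tsingetsid

Attach noun class class IV -ing → tsaing.
Attach number plural -e → tsainge.
Attach case nominative -tsid → tsaingetsid.
Apply vowel deletion: tsaingetsid → tsingetsid.
Nasal assimilation: no change.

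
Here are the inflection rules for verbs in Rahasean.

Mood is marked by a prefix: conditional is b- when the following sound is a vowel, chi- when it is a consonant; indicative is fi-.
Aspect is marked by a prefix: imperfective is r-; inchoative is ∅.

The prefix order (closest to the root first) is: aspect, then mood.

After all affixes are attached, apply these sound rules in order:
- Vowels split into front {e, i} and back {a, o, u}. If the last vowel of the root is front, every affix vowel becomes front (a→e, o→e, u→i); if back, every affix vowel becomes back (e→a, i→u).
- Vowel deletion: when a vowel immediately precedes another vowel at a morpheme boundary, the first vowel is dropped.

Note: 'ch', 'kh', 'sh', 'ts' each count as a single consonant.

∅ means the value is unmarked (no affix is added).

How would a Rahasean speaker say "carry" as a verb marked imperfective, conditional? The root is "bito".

Attach aspect imperfective r- → rbito.
Attach mood conditional chi- (before consonant 'r') → chirbito.
Apply vowel harmony: chirbito → churbito.
Vowel deletion: no change.

churbito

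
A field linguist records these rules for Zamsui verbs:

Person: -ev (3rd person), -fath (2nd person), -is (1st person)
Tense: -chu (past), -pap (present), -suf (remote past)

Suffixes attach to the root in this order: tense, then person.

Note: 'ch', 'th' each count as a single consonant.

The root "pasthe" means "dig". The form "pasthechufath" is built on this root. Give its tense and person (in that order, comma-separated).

Segment: pasthe-chu-fath.
tense: -chu → past.
person: -fath → 2nd person.

past, 2nd person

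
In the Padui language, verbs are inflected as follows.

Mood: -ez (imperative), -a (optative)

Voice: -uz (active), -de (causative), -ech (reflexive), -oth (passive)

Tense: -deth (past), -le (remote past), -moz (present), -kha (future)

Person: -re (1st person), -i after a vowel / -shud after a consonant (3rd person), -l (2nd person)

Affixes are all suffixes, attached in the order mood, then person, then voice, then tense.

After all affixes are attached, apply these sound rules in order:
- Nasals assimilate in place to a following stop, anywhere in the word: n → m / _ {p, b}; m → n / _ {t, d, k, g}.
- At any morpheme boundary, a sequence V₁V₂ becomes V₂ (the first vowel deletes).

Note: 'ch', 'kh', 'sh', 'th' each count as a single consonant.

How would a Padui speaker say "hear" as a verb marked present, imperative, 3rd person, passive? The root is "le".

lezshudothmoz

Attach mood imperative -ez → leez.
Attach person 3rd person -shud (after consonant 'z') → leezshud.
Attach voice passive -oth → leezshudoth.
Attach tense present -moz → leezshudothmoz.
Nasal assimilation: no change.
Apply vowel deletion: leezshudothmoz → lezshudothmoz.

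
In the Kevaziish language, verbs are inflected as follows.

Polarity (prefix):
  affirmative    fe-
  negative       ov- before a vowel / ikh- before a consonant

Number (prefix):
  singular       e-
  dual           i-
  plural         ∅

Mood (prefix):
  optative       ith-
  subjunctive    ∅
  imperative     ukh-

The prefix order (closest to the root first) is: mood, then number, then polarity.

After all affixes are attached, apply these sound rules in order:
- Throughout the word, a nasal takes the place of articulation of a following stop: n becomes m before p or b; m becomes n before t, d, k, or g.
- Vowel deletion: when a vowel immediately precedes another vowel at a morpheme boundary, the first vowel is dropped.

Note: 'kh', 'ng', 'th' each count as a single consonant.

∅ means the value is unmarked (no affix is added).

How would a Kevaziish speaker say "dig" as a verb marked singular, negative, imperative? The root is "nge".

ovukhnge

Attach mood imperative ukh- → ukhnge.
Attach number singular e- → eukhnge.
Attach polarity negative ov- (before vowel 'e') → oveukhnge.
Nasal assimilation: no change.
Apply vowel deletion: oveukhnge → ovukhnge.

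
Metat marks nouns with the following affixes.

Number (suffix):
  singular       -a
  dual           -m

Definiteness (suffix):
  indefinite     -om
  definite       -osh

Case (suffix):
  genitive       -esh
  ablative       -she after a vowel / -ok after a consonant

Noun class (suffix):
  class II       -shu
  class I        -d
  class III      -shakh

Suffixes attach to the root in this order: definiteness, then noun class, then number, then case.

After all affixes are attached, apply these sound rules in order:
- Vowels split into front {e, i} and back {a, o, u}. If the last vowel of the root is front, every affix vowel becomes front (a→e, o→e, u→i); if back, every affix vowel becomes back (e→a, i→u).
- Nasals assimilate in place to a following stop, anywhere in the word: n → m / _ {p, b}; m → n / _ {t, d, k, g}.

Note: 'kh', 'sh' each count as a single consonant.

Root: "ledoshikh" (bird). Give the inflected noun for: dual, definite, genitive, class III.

ledoshikheshshekhmesh

Attach definiteness definite -osh → ledoshikhosh.
Attach noun class class III -shakh → ledoshikhoshshakh.
Attach number dual -m → ledoshikhoshshakhm.
Attach case genitive -esh → ledoshikhoshshakhmesh.
Apply vowel harmony: ledoshikhoshshakhmesh → ledoshikheshshekhmesh.
Nasal assimilation: no change.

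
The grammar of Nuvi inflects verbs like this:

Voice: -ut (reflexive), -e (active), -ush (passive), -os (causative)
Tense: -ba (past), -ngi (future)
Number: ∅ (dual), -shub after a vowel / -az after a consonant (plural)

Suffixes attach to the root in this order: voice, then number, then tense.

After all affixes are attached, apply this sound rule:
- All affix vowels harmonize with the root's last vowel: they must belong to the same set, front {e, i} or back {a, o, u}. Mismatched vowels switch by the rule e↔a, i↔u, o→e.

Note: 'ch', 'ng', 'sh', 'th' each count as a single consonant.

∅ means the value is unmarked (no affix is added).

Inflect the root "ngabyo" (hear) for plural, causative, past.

Attach voice causative -os → ngabyoos.
Attach number plural -az (after consonant 's') → ngabyoosaz.
Attach tense past -ba → ngabyoosazba.
Vowel harmony: no change.

ngabyoosazba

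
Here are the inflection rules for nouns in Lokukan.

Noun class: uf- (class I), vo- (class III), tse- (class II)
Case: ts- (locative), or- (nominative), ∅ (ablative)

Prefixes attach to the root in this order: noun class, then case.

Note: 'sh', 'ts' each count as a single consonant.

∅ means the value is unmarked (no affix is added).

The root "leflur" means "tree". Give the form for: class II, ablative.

Attach noun class class II tse- → tseleflur.
case = ablative: zero marking, form stays tseleflur.

tseleflur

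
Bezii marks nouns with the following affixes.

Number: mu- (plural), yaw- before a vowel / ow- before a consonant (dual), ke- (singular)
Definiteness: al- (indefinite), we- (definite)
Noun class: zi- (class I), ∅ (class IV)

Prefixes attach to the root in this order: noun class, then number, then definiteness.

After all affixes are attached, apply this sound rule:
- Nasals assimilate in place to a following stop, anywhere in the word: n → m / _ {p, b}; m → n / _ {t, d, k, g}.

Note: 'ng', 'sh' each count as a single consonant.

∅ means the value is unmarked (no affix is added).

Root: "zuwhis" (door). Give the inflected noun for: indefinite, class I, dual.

Attach noun class class I zi- → zizuwhis.
Attach number dual ow- (before consonant 'z') → owzizuwhis.
Attach definiteness indefinite al- → alowzizuwhis.
Nasal assimilation: no change.

alowzizuwhis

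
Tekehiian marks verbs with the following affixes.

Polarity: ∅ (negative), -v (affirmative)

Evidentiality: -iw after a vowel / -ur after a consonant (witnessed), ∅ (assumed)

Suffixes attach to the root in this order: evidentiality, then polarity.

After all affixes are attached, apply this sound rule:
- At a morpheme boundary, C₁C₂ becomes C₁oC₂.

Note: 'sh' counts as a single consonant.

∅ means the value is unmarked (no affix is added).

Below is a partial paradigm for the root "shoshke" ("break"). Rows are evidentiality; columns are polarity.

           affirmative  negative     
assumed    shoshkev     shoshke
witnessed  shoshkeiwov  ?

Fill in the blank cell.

Attach evidentiality witnessed -iw (after vowel 'e') → shoshkeiw.
polarity = negative: zero marking, form stays shoshkeiw.
Epenthesis: no change.

shoshkeiw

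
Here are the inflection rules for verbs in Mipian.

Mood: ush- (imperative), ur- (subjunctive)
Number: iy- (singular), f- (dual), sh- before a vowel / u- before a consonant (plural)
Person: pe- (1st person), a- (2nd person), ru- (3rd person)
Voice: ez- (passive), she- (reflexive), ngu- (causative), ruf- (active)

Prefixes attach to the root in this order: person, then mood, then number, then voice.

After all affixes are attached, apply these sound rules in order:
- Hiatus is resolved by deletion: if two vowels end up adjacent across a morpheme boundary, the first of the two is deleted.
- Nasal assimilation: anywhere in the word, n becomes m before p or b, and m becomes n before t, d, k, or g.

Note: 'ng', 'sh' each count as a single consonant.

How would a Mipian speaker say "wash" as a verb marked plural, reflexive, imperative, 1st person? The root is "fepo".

Attach person 1st person pe- → pefepo.
Attach mood imperative ush- → ushpefepo.
Attach number plural sh- (before vowel 'u') → shushpefepo.
Attach voice reflexive she- → sheshushpefepo.
Vowel deletion: no change.
Nasal assimilation: no change.

sheshushpefepo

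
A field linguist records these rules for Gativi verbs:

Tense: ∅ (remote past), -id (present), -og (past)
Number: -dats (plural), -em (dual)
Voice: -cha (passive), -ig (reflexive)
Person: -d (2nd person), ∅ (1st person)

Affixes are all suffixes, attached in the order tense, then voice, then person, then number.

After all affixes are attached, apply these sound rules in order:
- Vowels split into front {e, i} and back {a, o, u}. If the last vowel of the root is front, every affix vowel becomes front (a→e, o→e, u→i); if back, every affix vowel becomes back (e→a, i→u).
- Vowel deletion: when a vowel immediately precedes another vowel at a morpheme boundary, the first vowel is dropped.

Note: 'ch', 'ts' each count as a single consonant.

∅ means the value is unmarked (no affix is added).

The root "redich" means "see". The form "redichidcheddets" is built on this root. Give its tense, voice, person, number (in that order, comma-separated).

Segment: redich-id-cha-d-dats.
tense: -id → present.
voice: -cha → passive.
person: -d → 2nd person.
number: -dats → plural.

present, passive, 2nd person, plural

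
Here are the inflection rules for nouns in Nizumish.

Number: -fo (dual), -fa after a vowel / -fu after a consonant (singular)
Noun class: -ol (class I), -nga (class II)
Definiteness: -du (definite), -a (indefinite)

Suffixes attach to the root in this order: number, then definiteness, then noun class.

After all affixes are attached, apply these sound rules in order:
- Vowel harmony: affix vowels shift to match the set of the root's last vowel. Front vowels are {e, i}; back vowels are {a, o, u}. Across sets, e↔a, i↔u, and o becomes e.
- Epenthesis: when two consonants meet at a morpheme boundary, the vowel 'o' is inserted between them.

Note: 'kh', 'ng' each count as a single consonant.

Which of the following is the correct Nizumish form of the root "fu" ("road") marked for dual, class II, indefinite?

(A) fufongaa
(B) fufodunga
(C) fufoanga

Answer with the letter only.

C

Attach number dual -fo → fufo.
Attach definiteness indefinite -a → fufoa.
Attach noun class class II -nga → fufoanga.
Vowel harmony: no change.
Epenthesis: no change.
So the correct form is fufoanga, option (C).
(A) fufongaa is wrong: it has the affixes in the wrong order.
(B) fufodunga is wrong: it uses definite instead of indefinite for definiteness.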